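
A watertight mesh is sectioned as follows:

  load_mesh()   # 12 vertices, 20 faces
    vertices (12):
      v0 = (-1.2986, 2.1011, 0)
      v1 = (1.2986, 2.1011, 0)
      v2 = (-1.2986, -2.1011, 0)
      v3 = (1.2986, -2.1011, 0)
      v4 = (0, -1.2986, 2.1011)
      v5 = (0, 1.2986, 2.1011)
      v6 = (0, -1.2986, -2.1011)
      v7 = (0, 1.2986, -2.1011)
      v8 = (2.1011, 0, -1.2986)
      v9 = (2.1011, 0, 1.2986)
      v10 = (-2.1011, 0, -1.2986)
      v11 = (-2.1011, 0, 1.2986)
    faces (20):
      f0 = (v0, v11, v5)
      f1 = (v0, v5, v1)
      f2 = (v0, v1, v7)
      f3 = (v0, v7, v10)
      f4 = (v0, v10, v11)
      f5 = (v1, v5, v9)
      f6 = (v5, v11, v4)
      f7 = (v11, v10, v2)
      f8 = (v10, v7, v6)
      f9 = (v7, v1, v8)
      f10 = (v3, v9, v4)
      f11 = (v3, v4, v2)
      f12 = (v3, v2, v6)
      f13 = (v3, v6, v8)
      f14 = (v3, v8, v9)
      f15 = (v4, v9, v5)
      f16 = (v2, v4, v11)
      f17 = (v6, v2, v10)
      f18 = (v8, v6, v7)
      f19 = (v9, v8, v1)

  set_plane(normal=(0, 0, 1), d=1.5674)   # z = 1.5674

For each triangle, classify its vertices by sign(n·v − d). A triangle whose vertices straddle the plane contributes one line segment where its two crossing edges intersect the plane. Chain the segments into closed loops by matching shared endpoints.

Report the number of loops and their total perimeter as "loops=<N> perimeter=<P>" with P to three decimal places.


loops=1 perimeter=9.098

Straddling triangles (8 of 20):
  (v0,v11,v5) [--+] → (-1.39733, 0.43497, 1.5674)–(-0.329857, 1.50244, 1.5674)  len=1.5096
  (v0,v5,v1) [-+-] → (-0.329857, 1.50244, 1.5674)–(0.329857, 1.50244, 1.5674)  len=0.6597
  (v1,v5,v9) [-+-] → (0.329857, 1.50244, 1.5674)–(1.39733, 0.43497, 1.5674)  len=1.5096
  (v5,v11,v4) [+-+] → (-1.39733, 0.43497, 1.5674)–(-1.39733, -0.43497, 1.5674)  len=0.8699
  (v3,v9,v4) [--+] → (1.39733, -0.43497, 1.5674)–(0.329857, -1.50244, 1.5674)  len=1.5096
  (v3,v4,v2) [-+-] → (0.329857, -1.50244, 1.5674)–(-0.329857, -1.50244, 1.5674)  len=0.6597
  (v4,v9,v5) [+-+] → (1.39733, -0.43497, 1.5674)–(1.39733, 0.43497, 1.5674)  len=0.8699
  (v2,v4,v11) [-+-] → (-0.329857, -1.50244, 1.5674)–(-1.39733, -0.43497, 1.5674)  len=1.5096

Chained into 1 loop(s):
  loop 1: 8 segments, perimeter = 9.0978
Total perimeter = 9.098


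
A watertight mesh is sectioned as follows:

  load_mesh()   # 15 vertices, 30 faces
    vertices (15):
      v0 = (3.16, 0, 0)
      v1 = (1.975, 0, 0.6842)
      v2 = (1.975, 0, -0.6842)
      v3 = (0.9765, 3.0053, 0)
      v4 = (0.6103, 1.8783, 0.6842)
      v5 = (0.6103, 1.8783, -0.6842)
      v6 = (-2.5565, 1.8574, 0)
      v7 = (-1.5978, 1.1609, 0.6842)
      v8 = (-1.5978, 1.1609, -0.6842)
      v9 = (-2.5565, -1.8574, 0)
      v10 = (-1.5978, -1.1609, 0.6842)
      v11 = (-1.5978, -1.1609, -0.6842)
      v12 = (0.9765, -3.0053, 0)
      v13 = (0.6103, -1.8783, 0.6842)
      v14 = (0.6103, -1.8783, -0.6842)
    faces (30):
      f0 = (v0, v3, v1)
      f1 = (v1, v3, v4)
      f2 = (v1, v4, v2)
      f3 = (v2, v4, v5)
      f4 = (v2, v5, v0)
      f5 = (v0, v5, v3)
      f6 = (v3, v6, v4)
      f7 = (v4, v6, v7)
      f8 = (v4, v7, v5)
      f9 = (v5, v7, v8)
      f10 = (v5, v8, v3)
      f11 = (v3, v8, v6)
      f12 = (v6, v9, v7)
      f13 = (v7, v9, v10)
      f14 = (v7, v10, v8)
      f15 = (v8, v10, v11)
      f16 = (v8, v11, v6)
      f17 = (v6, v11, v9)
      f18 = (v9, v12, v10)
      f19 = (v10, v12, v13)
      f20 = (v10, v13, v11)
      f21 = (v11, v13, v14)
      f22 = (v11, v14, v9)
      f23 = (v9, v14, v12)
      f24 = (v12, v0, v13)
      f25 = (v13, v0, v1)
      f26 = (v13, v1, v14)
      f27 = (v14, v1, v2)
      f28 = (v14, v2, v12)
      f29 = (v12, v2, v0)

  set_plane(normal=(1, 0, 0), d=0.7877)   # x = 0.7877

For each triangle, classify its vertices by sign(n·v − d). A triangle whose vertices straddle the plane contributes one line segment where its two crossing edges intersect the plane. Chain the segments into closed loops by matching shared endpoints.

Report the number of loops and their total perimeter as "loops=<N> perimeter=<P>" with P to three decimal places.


Straddling triangles (16 of 30):
  (v1,v3,v4) [++-] → (0.7877, 2.42426, 0.35275)–(0.7877, 1.63414, 0.6842)  len=0.8568
  (v1,v4,v2) [+-+] → (0.7877, 1.63414, 0.6842)–(0.7877, 1.63414, 0.506319)  len=0.1779
  (v2,v4,v5) [+--] → (0.7877, 1.63414, 0.506319)–(0.7877, 1.63414, -0.6842)  len=1.1905
  (v2,v5,v0) [+-+] → (0.7877, 1.63414, -0.6842)–(0.7877, 1.74761, -0.636596)  len=0.1231
  (v0,v5,v3) [+-+] → (0.7877, 1.74761, -0.636596)–(0.7877, 2.42426, -0.35275)  len=0.7338
  (v3,v6,v4) [+--] → (0.7877, 2.94396, 0)–(0.7877, 2.42426, 0.35275)  len=0.6281
  (v5,v8,v3) [--+] → (0.7877, 2.87003, -0.0501795)–(0.7877, 2.42426, -0.35275)  len=0.5388
  (v3,v8,v6) [+--] → (0.7877, 2.87003, -0.0501795)–(0.7877, 2.94396, 0)  len=0.0893
  (v9,v12,v10) [-+-] → (0.7877, -2.94396, 0)–(0.7877, -2.87003, 0.0501795)  len=0.0893
  (v10,v12,v13) [-+-] → (0.7877, -2.87003, 0.0501795)–(0.7877, -2.42426, 0.35275)  len=0.5388
  (v9,v14,v12) [--+] → (0.7877, -2.42426, -0.35275)–(0.7877, -2.94396, 0)  len=0.6281
  (v12,v0,v13) [++-] → (0.7877, -1.74761, 0.636596)–(0.7877, -2.42426, 0.35275)  len=0.7338
  (v13,v0,v1) [-++] → (0.7877, -1.74761, 0.636596)–(0.7877, -1.63414, 0.6842)  len=0.1231
  (v13,v1,v14) [-+-] → (0.7877, -1.63414, 0.6842)–(0.7877, -1.63414, -0.506319)  len=1.1905
  (v14,v1,v2) [-++] → (0.7877, -1.63414, -0.506319)–(0.7877, -1.63414, -0.6842)  len=0.1779
  (v14,v2,v12) [-++] → (0.7877, -1.63414, -0.6842)–(0.7877, -2.42426, -0.35275)  len=0.8568

Chained into 2 loop(s):
  loop 1: 8 segments, perimeter = 4.3383
  loop 2: 8 segments, perimeter = 4.3383
Total perimeter = 8.677

loops=2 perimeter=8.677


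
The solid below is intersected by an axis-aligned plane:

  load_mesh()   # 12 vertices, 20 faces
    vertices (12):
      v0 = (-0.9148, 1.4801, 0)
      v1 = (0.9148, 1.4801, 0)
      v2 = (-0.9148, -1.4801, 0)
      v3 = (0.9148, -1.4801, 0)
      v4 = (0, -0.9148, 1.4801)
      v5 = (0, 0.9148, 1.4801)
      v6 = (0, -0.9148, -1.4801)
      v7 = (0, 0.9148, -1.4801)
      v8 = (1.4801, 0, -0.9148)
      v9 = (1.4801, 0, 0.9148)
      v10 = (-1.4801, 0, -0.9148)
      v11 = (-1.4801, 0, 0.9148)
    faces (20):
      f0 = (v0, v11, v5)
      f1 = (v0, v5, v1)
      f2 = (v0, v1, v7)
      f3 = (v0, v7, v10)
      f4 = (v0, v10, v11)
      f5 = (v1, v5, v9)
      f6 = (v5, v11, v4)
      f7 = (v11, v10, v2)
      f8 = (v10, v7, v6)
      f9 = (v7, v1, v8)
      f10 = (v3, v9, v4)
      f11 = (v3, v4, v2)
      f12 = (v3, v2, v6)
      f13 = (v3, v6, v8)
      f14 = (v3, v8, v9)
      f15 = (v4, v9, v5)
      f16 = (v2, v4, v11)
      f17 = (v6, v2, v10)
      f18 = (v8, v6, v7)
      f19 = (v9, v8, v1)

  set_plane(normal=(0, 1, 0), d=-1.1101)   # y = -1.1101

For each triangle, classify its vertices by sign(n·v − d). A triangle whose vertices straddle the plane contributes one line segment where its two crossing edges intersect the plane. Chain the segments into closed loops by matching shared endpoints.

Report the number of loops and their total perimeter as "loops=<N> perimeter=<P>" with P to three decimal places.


Straddling triangles (8 of 20):
  (v11,v10,v2) [++-] → (-1.05612, -1.1101, -0.228685)–(-1.05612, -1.1101, 0.228685)  len=0.4574
  (v3,v9,v4) [-++] → (1.05612, -1.1101, 0.228685)–(0.316045, -1.1101, 0.968755)  len=1.0466
  (v3,v4,v2) [-+-] → (0.316045, -1.1101, 0.968755)–(-0.316045, -1.1101, 0.968755)  len=0.6321
  (v3,v2,v6) [--+] → (-0.316045, -1.1101, -0.968755)–(0.316045, -1.1101, -0.968755)  len=0.6321
  (v3,v6,v8) [-++] → (0.316045, -1.1101, -0.968755)–(1.05612, -1.1101, -0.228685)  len=1.0466
  (v3,v8,v9) [-++] → (1.05612, -1.1101, -0.228685)–(1.05612, -1.1101, 0.228685)  len=0.4574
  (v2,v4,v11) [-++] → (-0.316045, -1.1101, 0.968755)–(-1.05612, -1.1101, 0.228685)  len=1.0466
  (v6,v2,v10) [+-+] → (-0.316045, -1.1101, -0.968755)–(-1.05612, -1.1101, -0.228685)  len=1.0466

Chained into 1 loop(s):
  loop 1: 8 segments, perimeter = 6.3654
Total perimeter = 6.365

loops=1 perimeter=6.365


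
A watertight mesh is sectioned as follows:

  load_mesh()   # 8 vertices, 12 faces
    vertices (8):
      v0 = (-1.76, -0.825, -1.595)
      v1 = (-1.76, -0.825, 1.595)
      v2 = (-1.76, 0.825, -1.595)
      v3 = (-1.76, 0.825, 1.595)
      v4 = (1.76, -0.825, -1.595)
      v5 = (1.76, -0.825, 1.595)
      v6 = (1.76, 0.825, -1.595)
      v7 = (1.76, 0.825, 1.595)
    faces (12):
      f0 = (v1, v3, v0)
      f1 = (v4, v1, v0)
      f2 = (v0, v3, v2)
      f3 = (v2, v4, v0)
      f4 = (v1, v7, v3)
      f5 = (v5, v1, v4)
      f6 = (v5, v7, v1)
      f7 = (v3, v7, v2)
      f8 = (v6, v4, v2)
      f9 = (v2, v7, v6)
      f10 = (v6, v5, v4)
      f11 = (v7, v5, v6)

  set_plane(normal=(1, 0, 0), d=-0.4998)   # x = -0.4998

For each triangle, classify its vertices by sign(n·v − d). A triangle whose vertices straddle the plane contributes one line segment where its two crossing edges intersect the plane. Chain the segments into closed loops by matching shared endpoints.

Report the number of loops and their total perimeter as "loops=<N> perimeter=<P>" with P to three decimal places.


loops=1 perimeter=9.680

Straddling triangles (8 of 12):
  (v4,v1,v0) [+--] → (-0.4998, -0.825, 0.452944)–(-0.4998, -0.825, -1.595)  len=2.0479
  (v2,v4,v0) [-+-] → (-0.4998, 0.234281, -1.595)–(-0.4998, -0.825, -1.595)  len=1.0593
  (v1,v7,v3) [-+-] → (-0.4998, -0.234281, 1.595)–(-0.4998, 0.825, 1.595)  len=1.0593
  (v5,v1,v4) [+-+] → (-0.4998, -0.825, 1.595)–(-0.4998, -0.825, 0.452944)  len=1.1421
  (v5,v7,v1) [++-] → (-0.4998, -0.234281, 1.595)–(-0.4998, -0.825, 1.595)  len=0.5907
  (v3,v7,v2) [-+-] → (-0.4998, 0.825, 1.595)–(-0.4998, 0.825, -0.452944)  len=2.0479
  (v6,v4,v2) [++-] → (-0.4998, 0.234281, -1.595)–(-0.4998, 0.825, -1.595)  len=0.5907
  (v2,v7,v6) [-++] → (-0.4998, 0.825, -0.452944)–(-0.4998, 0.825, -1.595)  len=1.1421

Chained into 1 loop(s):
  loop 1: 8 segments, perimeter = 9.6800
Total perimeter = 9.680


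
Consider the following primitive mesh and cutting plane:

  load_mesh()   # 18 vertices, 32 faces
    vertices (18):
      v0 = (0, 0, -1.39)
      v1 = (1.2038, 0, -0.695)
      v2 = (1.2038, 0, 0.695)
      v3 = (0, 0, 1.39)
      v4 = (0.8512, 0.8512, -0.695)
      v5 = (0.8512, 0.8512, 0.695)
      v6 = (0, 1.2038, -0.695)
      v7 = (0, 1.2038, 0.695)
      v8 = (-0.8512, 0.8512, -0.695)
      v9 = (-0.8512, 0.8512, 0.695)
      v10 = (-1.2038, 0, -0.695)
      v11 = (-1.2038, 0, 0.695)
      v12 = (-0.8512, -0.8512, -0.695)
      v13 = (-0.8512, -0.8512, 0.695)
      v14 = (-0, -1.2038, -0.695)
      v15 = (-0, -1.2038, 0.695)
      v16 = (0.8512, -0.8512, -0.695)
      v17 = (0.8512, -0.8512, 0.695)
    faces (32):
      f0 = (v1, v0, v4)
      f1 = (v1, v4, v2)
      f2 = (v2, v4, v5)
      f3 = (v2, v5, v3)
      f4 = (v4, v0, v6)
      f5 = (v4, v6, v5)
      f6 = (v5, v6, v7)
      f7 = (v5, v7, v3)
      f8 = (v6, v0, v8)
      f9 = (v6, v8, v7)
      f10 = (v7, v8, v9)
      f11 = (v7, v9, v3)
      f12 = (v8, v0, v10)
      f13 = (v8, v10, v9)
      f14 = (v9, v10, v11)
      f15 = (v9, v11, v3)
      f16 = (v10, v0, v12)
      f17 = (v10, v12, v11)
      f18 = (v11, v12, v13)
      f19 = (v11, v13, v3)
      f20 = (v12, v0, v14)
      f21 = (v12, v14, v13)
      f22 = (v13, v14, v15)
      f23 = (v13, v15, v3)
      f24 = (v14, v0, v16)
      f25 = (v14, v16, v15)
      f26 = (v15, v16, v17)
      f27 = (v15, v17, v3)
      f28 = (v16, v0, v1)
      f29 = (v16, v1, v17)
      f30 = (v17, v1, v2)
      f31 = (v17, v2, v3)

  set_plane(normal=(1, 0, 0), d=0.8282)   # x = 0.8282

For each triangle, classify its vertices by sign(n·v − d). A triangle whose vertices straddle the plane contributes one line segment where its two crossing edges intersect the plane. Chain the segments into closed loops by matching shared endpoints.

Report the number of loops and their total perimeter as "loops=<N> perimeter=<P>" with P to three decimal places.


Straddling triangles (12 of 32):
  (v1,v0,v4) [+-+] → (0.8282, 0, -0.911848)–(0.8282, 0.8282, -0.713779)  len=0.8516
  (v2,v5,v3) [++-] → (0.8282, 0.8282, 0.713779)–(0.8282, 0, 0.911848)  len=0.8516
  (v4,v0,v6) [+--] → (0.8282, 0.8282, -0.713779)–(0.8282, 0.860727, -0.695)  len=0.0376
  (v4,v6,v5) [+-+] → (0.8282, 0.860727, -0.695)–(0.8282, 0.860727, 0.657441)  len=1.3524
  (v5,v6,v7) [+--] → (0.8282, 0.860727, 0.657441)–(0.8282, 0.860727, 0.695)  len=0.0376
  (v5,v7,v3) [+--] → (0.8282, 0.860727, 0.695)–(0.8282, 0.8282, 0.713779)  len=0.0376
  (v14,v0,v16) [--+] → (0.8282, -0.8282, -0.713779)–(0.8282, -0.860727, -0.695)  len=0.0376
  (v14,v16,v15) [-+-] → (0.8282, -0.860727, -0.695)–(0.8282, -0.860727, -0.657441)  len=0.0376
  (v15,v16,v17) [-++] → (0.8282, -0.860727, -0.657441)–(0.8282, -0.860727, 0.695)  len=1.3524
  (v15,v17,v3) [-+-] → (0.8282, -0.860727, 0.695)–(0.8282, -0.8282, 0.713779)  len=0.0376
  (v16,v0,v1) [+-+] → (0.8282, -0.8282, -0.713779)–(0.8282, 0, -0.911848)  len=0.8516
  (v17,v2,v3) [++-] → (0.8282, 0, 0.911848)–(0.8282, -0.8282, 0.713779)  len=0.8516

Chained into 1 loop(s):
  loop 1: 12 segments, perimeter = 6.3365
Total perimeter = 6.336

loops=1 perimeter=6.336


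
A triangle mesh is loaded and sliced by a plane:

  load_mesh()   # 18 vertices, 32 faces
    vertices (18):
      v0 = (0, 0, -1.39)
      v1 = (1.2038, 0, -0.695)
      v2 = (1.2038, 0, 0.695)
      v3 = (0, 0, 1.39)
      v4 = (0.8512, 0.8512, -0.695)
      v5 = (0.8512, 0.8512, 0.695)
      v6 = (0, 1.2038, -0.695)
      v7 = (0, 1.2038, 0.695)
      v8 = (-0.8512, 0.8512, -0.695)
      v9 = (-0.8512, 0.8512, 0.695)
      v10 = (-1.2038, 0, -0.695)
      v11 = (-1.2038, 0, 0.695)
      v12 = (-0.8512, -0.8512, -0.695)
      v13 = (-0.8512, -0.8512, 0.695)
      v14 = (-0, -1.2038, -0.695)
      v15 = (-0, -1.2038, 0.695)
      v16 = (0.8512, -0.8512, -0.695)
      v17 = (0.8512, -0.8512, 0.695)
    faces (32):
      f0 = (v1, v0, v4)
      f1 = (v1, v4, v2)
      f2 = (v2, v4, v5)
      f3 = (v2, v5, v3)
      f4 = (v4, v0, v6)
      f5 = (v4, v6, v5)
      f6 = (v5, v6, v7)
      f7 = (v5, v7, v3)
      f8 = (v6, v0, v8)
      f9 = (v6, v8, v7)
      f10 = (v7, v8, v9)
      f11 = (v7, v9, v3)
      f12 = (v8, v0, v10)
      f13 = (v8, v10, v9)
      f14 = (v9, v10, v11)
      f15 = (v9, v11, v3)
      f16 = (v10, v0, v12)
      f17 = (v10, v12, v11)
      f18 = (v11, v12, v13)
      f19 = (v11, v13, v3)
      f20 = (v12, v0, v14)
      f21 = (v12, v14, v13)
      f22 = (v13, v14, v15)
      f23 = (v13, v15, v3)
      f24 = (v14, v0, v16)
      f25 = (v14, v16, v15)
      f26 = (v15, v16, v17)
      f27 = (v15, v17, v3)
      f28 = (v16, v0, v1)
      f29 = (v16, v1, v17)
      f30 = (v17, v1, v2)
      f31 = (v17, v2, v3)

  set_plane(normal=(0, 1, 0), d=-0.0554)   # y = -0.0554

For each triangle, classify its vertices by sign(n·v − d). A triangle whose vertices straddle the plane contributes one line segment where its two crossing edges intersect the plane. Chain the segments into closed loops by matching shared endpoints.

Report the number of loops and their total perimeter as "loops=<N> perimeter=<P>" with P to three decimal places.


Straddling triangles (12 of 32):
  (v10,v0,v12) [++-] → (-0.0554, -0.0554, -1.34477)–(-1.18085, -0.0554, -0.695)  len=1.2996
  (v10,v12,v11) [+-+] → (-1.18085, -0.0554, -0.695)–(-1.18085, -0.0554, 0.604532)  len=1.2995
  (v11,v12,v13) [+--] → (-1.18085, -0.0554, 0.604532)–(-1.18085, -0.0554, 0.695)  len=0.0905
  (v11,v13,v3) [+-+] → (-1.18085, -0.0554, 0.695)–(-0.0554, -0.0554, 1.34477)  len=1.2996
  (v12,v0,v14) [-+-] → (-0.0554, -0.0554, -1.34477)–(0, -0.0554, -1.35802)  len=0.0570
  (v13,v15,v3) [--+] → (0, -0.0554, 1.35802)–(-0.0554, -0.0554, 1.34477)  len=0.0570
  (v14,v0,v16) [-+-] → (0, -0.0554, -1.35802)–(0.0554, -0.0554, -1.34477)  len=0.0570
  (v15,v17,v3) [--+] → (0.0554, -0.0554, 1.34477)–(0, -0.0554, 1.35802)  len=0.0570
  (v16,v0,v1) [-++] → (0.0554, -0.0554, -1.34477)–(1.18085, -0.0554, -0.695)  len=1.2996
  (v16,v1,v17) [-+-] → (1.18085, -0.0554, -0.695)–(1.18085, -0.0554, -0.604532)  len=0.0905
  (v17,v1,v2) [-++] → (1.18085, -0.0554, -0.604532)–(1.18085, -0.0554, 0.695)  len=1.2995
  (v17,v2,v3) [-++] → (1.18085, -0.0554, 0.695)–(0.0554, -0.0554, 1.34477)  len=1.2996

Chained into 1 loop(s):
  loop 1: 12 segments, perimeter = 8.2061
Total perimeter = 8.206

loops=1 perimeter=8.206


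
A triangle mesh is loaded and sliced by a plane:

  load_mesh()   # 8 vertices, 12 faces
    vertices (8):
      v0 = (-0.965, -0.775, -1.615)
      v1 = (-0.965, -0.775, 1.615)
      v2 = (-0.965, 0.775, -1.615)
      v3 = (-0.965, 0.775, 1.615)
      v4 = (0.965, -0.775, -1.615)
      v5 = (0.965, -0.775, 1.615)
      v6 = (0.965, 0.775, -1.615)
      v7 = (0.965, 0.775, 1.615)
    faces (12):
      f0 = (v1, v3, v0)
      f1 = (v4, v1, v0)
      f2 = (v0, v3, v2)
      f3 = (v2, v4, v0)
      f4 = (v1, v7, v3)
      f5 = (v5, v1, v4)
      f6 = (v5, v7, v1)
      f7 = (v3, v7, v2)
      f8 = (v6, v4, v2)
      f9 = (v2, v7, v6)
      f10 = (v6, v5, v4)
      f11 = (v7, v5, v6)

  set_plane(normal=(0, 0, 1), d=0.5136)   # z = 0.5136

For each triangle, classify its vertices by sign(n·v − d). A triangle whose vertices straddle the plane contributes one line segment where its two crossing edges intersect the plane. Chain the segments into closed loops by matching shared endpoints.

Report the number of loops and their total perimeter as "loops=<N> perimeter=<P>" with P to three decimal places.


Straddling triangles (8 of 12):
  (v1,v3,v0) [++-] → (-0.965, 0.246464, 0.5136)–(-0.965, -0.775, 0.5136)  len=1.0215
  (v4,v1,v0) [-+-] → (-0.306888, -0.775, 0.5136)–(-0.965, -0.775, 0.5136)  len=0.6581
  (v0,v3,v2) [-+-] → (-0.965, 0.246464, 0.5136)–(-0.965, 0.775, 0.5136)  len=0.5285
  (v5,v1,v4) [++-] → (-0.306888, -0.775, 0.5136)–(0.965, -0.775, 0.5136)  len=1.2719
  (v3,v7,v2) [++-] → (0.306888, 0.775, 0.5136)–(-0.965, 0.775, 0.5136)  len=1.2719
  (v2,v7,v6) [-+-] → (0.306888, 0.775, 0.5136)–(0.965, 0.775, 0.5136)  len=0.6581
  (v6,v5,v4) [-+-] → (0.965, -0.246464, 0.5136)–(0.965, -0.775, 0.5136)  len=0.5285
  (v7,v5,v6) [++-] → (0.965, -0.246464, 0.5136)–(0.965, 0.775, 0.5136)  len=1.0215

Chained into 1 loop(s):
  loop 1: 8 segments, perimeter = 6.9600
Total perimeter = 6.960

loops=1 perimeter=6.960


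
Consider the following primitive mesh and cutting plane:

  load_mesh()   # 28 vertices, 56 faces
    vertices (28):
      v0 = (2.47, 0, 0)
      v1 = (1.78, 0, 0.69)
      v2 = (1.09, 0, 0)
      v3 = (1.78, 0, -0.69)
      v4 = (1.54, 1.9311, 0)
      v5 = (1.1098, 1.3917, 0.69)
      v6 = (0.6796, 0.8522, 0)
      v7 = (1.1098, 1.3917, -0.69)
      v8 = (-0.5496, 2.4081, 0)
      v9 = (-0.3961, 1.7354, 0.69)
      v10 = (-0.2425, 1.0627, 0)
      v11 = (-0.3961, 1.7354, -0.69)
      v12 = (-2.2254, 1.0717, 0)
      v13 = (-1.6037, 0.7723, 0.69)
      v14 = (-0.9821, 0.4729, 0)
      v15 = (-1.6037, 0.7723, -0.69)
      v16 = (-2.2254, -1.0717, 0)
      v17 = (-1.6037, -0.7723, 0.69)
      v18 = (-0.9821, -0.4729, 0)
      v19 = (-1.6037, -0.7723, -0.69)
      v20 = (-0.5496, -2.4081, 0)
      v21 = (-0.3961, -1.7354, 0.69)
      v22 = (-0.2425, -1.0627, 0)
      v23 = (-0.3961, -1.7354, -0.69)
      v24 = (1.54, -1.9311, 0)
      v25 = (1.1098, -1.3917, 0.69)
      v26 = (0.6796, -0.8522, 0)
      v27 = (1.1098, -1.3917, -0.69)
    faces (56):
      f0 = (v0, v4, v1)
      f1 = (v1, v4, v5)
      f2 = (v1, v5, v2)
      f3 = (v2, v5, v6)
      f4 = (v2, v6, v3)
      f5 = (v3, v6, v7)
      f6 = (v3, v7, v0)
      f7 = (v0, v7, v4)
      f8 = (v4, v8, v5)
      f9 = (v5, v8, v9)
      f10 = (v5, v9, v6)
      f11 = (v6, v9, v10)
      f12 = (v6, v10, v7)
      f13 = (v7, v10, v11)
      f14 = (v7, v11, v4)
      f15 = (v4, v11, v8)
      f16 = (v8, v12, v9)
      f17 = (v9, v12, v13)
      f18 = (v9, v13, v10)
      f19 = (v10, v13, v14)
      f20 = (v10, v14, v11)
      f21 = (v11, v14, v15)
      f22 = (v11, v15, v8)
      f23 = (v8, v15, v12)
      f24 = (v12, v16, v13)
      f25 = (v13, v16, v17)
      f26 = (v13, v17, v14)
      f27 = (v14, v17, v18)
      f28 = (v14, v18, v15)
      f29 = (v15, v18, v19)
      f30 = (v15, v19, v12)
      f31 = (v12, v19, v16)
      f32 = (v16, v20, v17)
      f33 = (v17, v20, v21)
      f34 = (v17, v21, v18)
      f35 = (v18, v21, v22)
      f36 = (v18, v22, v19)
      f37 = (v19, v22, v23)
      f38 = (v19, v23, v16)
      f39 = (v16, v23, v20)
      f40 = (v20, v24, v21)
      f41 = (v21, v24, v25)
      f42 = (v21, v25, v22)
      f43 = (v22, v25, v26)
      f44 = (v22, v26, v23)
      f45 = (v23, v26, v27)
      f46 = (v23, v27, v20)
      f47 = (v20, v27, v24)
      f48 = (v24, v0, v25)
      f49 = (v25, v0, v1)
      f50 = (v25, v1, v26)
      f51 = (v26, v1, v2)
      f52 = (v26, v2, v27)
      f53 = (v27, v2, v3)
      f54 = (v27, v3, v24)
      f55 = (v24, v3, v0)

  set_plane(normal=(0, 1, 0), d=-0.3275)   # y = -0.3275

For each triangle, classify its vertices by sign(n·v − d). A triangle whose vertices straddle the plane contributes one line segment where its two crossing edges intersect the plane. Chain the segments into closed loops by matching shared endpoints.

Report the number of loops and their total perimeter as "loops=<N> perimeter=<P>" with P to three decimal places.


Straddling triangles (16 of 56):
  (v12,v16,v13) [+-+] → (-2.2254, -0.3275, 0)–(-1.97449, -0.3275, 0.27847)  len=0.3748
  (v13,v16,v17) [+--] → (-1.97449, -0.3275, 0.27847)–(-1.6037, -0.3275, 0.69)  len=0.5539
  (v13,v17,v14) [+-+] → (-1.6037, -0.3275, 0.69)–(-1.38166, -0.3275, 0.443524)  len=0.3317
  (v14,v17,v18) [+--] → (-1.38166, -0.3275, 0.443524)–(-0.9821, -0.3275, 0)  len=0.5970
  (v14,v18,v15) [+-+] → (-0.9821, -0.3275, 0)–(-1.05468, -0.3275, -0.0805702)  len=0.1084
  (v15,v18,v19) [+--] → (-1.05468, -0.3275, -0.0805702)–(-1.6037, -0.3275, -0.69)  len=0.8203
  (v15,v19,v12) [+-+] → (-1.6037, -0.3275, -0.69)–(-1.75366, -0.3275, -0.523562)  len=0.2240
  (v12,v19,v16) [+--] → (-1.75366, -0.3275, -0.523562)–(-2.2254, -0.3275, 0)  len=0.7047
  (v24,v0,v25) [-+-] → (2.31228, -0.3275, 0)–(2.14991, -0.3275, 0.162373)  len=0.2296
  (v25,v0,v1) [-++] → (2.14991, -0.3275, 0.162373)–(1.62229, -0.3275, 0.69)  len=0.7462
  (v25,v1,v26) [-+-] → (1.62229, -0.3275, 0.69)–(1.35712, -0.3275, 0.424833)  len=0.3750
  (v26,v1,v2) [-++] → (1.35712, -0.3275, 0.424833)–(0.932284, -0.3275, 0)  len=0.6008
  (v26,v2,v27) [-+-] → (0.932284, -0.3275, 0)–(1.09466, -0.3275, -0.162373)  len=0.2296
  (v27,v2,v3) [-++] → (1.09466, -0.3275, -0.162373)–(1.62229, -0.3275, -0.69)  len=0.7462
  (v27,v3,v24) [-+-] → (1.62229, -0.3275, -0.69)–(1.7393, -0.3275, -0.572981)  len=0.1655
  (v24,v3,v0) [-++] → (1.7393, -0.3275, -0.572981)–(2.31228, -0.3275, 0)  len=0.8103

Chained into 2 loop(s):
  loop 1: 8 segments, perimeter = 3.7149
  loop 2: 8 segments, perimeter = 3.9032
Total perimeter = 7.618

loops=2 perimeter=7.618


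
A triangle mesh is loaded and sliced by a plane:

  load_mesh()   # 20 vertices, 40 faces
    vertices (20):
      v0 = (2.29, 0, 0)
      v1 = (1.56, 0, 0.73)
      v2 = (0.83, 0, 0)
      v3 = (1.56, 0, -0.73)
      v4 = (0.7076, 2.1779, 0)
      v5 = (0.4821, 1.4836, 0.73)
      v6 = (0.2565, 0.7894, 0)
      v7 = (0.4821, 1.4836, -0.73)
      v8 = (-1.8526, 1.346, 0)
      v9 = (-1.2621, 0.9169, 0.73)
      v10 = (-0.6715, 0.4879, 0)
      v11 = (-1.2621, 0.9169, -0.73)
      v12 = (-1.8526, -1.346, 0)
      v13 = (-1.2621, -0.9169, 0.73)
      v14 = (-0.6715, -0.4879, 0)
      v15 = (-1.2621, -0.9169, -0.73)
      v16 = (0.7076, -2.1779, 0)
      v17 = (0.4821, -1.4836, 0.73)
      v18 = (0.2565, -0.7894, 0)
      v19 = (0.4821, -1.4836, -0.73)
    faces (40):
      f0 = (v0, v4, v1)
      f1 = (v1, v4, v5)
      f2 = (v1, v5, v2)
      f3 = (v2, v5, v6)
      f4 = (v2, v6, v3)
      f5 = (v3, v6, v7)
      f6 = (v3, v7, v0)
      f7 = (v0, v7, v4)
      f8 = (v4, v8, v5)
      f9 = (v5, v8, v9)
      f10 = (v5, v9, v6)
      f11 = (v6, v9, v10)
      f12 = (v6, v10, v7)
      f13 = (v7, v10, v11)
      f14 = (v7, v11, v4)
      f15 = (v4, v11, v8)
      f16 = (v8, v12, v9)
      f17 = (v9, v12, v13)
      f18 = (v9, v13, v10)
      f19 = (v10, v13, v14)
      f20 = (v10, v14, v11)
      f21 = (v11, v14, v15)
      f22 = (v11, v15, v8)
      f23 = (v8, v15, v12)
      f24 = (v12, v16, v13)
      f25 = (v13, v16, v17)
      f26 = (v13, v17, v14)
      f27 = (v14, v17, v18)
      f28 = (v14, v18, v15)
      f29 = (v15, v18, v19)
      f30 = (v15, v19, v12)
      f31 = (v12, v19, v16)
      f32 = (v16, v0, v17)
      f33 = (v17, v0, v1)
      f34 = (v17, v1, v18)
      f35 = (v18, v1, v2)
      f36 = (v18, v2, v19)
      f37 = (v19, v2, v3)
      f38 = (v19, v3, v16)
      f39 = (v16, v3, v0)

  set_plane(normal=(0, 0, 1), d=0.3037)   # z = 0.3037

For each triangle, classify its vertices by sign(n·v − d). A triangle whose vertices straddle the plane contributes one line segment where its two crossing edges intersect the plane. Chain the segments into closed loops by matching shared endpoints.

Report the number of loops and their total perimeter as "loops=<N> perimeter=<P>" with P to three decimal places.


loops=2 perimeter=18.339

Straddling triangles (20 of 40):
  (v0,v4,v1) [--+] → (1.06222, 1.27183, 0.3037)–(1.9863, 0, 0.3037)  len=1.5721
  (v1,v4,v5) [+-+] → (1.06222, 1.27183, 0.3037)–(0.613786, 1.88905, 0.3037)  len=0.7629
  (v1,v5,v2) [++-] → (0.685264, 0.617218, 0.3037)–(1.1337, 0, 0.3037)  len=0.7629
  (v2,v5,v6) [-+-] → (0.685264, 0.617218, 0.3037)–(0.350356, 1.07821, 0.3037)  len=0.5698
  (v4,v8,v5) [--+] → (-0.881301, 1.40325, 0.3037)–(0.613786, 1.88905, 0.3037)  len=1.5720
  (v5,v8,v9) [+-+] → (-0.881301, 1.40325, 0.3037)–(-1.60694, 1.16748, 0.3037)  len=0.7630
  (v5,v9,v6) [++-] → (-0.375279, 0.842443, 0.3037)–(0.350356, 1.07821, 0.3037)  len=0.7630
  (v6,v9,v10) [-+-] → (-0.375279, 0.842443, 0.3037)–(-0.917206, 0.666376, 0.3037)  len=0.5698
  (v8,v12,v9) [--+] → (-1.60694, -0.404572, 0.3037)–(-1.60694, 1.16748, 0.3037)  len=1.5721
  (v9,v12,v13) [+-+] → (-1.60694, -0.404572, 0.3037)–(-1.60694, -1.16748, 0.3037)  len=0.7629
  (v9,v13,v10) [++-] → (-0.917206, -0.0965353, 0.3037)–(-0.917206, 0.666376, 0.3037)  len=0.7629
  (v10,v13,v14) [-+-] → (-0.917206, -0.0965353, 0.3037)–(-0.917206, -0.666376, 0.3037)  len=0.5698
  (v12,v16,v13) [--+] → (-0.111849, -1.65329, 0.3037)–(-1.60694, -1.16748, 0.3037)  len=1.5720
  (v13,v16,v17) [+-+] → (-0.111849, -1.65329, 0.3037)–(0.613786, -1.88905, 0.3037)  len=0.7630
  (v13,v17,v14) [++-] → (-0.191571, -0.902138, 0.3037)–(-0.917206, -0.666376, 0.3037)  len=0.7630
  (v14,v17,v18) [-+-] → (-0.191571, -0.902138, 0.3037)–(0.350356, -1.07821, 0.3037)  len=0.5698
  (v16,v0,v17) [--+] → (1.53786, -0.617218, 0.3037)–(0.613786, -1.88905, 0.3037)  len=1.5721
  (v17,v0,v1) [+-+] → (1.53786, -0.617218, 0.3037)–(1.9863, 0, 0.3037)  len=0.7629
  (v17,v1,v18) [++-] → (0.798792, -0.460988, 0.3037)–(0.350356, -1.07821, 0.3037)  len=0.7629
  (v18,v1,v2) [-+-] → (0.798792, -0.460988, 0.3037)–(1.1337, 0, 0.3037)  len=0.5698

Chained into 2 loop(s):
  loop 1: 10 segments, perimeter = 11.6750
  loop 2: 10 segments, perimeter = 6.6638
Total perimeter = 18.339


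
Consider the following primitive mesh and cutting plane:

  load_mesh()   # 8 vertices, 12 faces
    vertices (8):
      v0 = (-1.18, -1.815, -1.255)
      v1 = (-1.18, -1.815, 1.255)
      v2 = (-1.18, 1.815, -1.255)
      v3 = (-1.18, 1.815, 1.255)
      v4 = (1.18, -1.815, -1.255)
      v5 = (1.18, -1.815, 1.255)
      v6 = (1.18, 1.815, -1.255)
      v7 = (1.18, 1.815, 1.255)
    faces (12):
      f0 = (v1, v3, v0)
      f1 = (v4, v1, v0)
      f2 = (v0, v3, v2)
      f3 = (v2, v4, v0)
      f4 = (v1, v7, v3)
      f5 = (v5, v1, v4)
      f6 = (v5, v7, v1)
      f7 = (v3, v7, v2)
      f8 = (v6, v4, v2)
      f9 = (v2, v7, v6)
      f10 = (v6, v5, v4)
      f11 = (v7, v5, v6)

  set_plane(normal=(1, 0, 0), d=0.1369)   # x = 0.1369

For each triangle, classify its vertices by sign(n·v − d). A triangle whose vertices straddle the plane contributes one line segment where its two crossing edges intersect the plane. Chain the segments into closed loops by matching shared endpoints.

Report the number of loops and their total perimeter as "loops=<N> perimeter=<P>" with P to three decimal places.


Straddling triangles (8 of 12):
  (v4,v1,v0) [+--] → (0.1369, -1.815, -0.145601)–(0.1369, -1.815, -1.255)  len=1.1094
  (v2,v4,v0) [-+-] → (0.1369, -0.210571, -1.255)–(0.1369, -1.815, -1.255)  len=1.6044
  (v1,v7,v3) [-+-] → (0.1369, 0.210571, 1.255)–(0.1369, 1.815, 1.255)  len=1.6044
  (v5,v1,v4) [+-+] → (0.1369, -1.815, 1.255)–(0.1369, -1.815, -0.145601)  len=1.4006
  (v5,v7,v1) [++-] → (0.1369, 0.210571, 1.255)–(0.1369, -1.815, 1.255)  len=2.0256
  (v3,v7,v2) [-+-] → (0.1369, 1.815, 1.255)–(0.1369, 1.815, 0.145601)  len=1.1094
  (v6,v4,v2) [++-] → (0.1369, -0.210571, -1.255)–(0.1369, 1.815, -1.255)  len=2.0256
  (v2,v7,v6) [-++] → (0.1369, 1.815, 0.145601)–(0.1369, 1.815, -1.255)  len=1.4006

Chained into 1 loop(s):
  loop 1: 8 segments, perimeter = 12.2800
Total perimeter = 12.280

loops=1 perimeter=12.280


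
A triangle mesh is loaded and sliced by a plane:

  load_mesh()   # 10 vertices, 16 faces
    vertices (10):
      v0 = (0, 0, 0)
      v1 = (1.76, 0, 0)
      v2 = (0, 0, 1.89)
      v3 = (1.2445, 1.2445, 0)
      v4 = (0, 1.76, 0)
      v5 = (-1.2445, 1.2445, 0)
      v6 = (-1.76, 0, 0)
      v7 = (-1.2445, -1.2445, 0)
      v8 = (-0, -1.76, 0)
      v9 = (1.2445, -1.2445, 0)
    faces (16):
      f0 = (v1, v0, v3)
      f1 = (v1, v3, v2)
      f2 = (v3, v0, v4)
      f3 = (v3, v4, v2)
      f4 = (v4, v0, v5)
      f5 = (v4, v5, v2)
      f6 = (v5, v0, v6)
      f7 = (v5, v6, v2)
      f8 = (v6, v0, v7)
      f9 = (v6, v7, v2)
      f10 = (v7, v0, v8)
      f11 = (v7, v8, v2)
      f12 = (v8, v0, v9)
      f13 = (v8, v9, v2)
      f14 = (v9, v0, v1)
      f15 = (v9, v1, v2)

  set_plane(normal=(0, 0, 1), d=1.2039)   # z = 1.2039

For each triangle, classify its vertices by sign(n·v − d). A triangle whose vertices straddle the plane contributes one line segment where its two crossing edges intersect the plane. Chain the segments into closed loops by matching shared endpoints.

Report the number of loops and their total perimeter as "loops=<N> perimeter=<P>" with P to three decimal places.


Straddling triangles (8 of 16):
  (v1,v3,v2) [--+] → (0.451773, 0.451773, 1.2039)–(0.638908, 0, 1.2039)  len=0.4890
  (v3,v4,v2) [--+] → (0, 0.638908, 1.2039)–(0.451773, 0.451773, 1.2039)  len=0.4890
  (v4,v5,v2) [--+] → (-0.451773, 0.451773, 1.2039)–(0, 0.638908, 1.2039)  len=0.4890
  (v5,v6,v2) [--+] → (-0.638908, 0, 1.2039)–(-0.451773, 0.451773, 1.2039)  len=0.4890
  (v6,v7,v2) [--+] → (-0.451773, -0.451773, 1.2039)–(-0.638908, 0, 1.2039)  len=0.4890
  (v7,v8,v2) [--+] → (0, -0.638908, 1.2039)–(-0.451773, -0.451773, 1.2039)  len=0.4890
  (v8,v9,v2) [--+] → (0.451773, -0.451773, 1.2039)–(0, -0.638908, 1.2039)  len=0.4890
  (v9,v1,v2) [--+] → (0.638908, 0, 1.2039)–(0.451773, -0.451773, 1.2039)  len=0.4890

Chained into 1 loop(s):
  loop 1: 8 segments, perimeter = 3.9120
Total perimeter = 3.912

loops=1 perimeter=3.912


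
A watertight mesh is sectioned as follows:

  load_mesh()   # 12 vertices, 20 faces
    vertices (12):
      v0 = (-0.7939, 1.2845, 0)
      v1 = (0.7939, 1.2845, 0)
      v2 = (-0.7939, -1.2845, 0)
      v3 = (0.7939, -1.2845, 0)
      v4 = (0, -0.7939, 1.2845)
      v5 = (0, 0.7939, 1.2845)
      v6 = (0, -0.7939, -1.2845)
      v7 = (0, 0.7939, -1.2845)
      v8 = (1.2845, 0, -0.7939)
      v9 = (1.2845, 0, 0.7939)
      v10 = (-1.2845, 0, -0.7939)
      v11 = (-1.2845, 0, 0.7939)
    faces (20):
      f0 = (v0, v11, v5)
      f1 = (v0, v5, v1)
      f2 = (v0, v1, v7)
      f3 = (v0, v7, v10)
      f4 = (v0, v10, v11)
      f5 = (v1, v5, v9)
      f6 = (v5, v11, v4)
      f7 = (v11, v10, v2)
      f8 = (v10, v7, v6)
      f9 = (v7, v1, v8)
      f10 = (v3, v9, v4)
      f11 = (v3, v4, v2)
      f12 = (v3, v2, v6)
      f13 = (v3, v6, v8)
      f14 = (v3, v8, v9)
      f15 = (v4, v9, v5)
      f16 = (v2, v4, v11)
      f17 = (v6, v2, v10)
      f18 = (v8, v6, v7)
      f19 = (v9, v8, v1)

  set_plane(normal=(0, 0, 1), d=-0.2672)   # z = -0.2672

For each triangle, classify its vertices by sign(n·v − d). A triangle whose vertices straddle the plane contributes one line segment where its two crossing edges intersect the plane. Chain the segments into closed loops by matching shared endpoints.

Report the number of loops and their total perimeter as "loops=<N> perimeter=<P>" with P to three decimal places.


loops=1 perimeter=8.032

Straddling triangles (10 of 20):
  (v0,v1,v7) [++-] → (0.628754, 1.18245, -0.2672)–(-0.628754, 1.18245, -0.2672)  len=1.2575
  (v0,v7,v10) [+--] → (-0.628754, 1.18245, -0.2672)–(-0.959019, 0.852181, -0.2672)  len=0.4671
  (v0,v10,v11) [+-+] → (-0.959019, 0.852181, -0.2672)–(-1.2845, 0, -0.2672)  len=0.9122
  (v11,v10,v2) [+-+] → (-1.2845, 0, -0.2672)–(-0.959019, -0.852181, -0.2672)  len=0.9122
  (v7,v1,v8) [-+-] → (0.628754, 1.18245, -0.2672)–(0.959019, 0.852181, -0.2672)  len=0.4671
  (v3,v2,v6) [++-] → (-0.628754, -1.18245, -0.2672)–(0.628754, -1.18245, -0.2672)  len=1.2575
  (v3,v6,v8) [+--] → (0.628754, -1.18245, -0.2672)–(0.959019, -0.852181, -0.2672)  len=0.4671
  (v3,v8,v9) [+-+] → (0.959019, -0.852181, -0.2672)–(1.2845, 0, -0.2672)  len=0.9122
  (v6,v2,v10) [-+-] → (-0.628754, -1.18245, -0.2672)–(-0.959019, -0.852181, -0.2672)  len=0.4671
  (v9,v8,v1) [+-+] → (1.2845, 0, -0.2672)–(0.959019, 0.852181, -0.2672)  len=0.9122

Chained into 1 loop(s):
  loop 1: 10 segments, perimeter = 8.0322
Total perimeter = 8.032


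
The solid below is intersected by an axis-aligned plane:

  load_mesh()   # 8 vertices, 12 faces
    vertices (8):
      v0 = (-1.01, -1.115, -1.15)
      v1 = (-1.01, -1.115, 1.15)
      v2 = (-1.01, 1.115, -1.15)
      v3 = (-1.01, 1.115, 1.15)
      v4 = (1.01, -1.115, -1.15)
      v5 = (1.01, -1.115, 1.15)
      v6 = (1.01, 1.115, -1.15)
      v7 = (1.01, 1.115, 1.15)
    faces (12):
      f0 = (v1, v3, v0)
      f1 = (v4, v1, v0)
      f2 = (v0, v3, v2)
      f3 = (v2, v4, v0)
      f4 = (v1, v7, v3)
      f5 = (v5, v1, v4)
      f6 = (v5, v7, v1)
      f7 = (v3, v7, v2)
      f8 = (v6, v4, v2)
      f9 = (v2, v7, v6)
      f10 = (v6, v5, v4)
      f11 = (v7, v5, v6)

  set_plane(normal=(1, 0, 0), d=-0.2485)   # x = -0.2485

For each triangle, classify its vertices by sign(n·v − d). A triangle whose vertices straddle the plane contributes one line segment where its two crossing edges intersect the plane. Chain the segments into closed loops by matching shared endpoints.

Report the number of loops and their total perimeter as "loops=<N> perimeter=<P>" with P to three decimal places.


loops=1 perimeter=9.060

Straddling triangles (8 of 12):
  (v4,v1,v0) [+--] → (-0.2485, -1.115, 0.282946)–(-0.2485, -1.115, -1.15)  len=1.4329
  (v2,v4,v0) [-+-] → (-0.2485, 0.274334, -1.15)–(-0.2485, -1.115, -1.15)  len=1.3893
  (v1,v7,v3) [-+-] → (-0.2485, -0.274334, 1.15)–(-0.2485, 1.115, 1.15)  len=1.3893
  (v5,v1,v4) [+-+] → (-0.2485, -1.115, 1.15)–(-0.2485, -1.115, 0.282946)  len=0.8671
  (v5,v7,v1) [++-] → (-0.2485, -0.274334, 1.15)–(-0.2485, -1.115, 1.15)  len=0.8407
  (v3,v7,v2) [-+-] → (-0.2485, 1.115, 1.15)–(-0.2485, 1.115, -0.282946)  len=1.4329
  (v6,v4,v2) [++-] → (-0.2485, 0.274334, -1.15)–(-0.2485, 1.115, -1.15)  len=0.8407
  (v2,v7,v6) [-++] → (-0.2485, 1.115, -0.282946)–(-0.2485, 1.115, -1.15)  len=0.8671

Chained into 1 loop(s):
  loop 1: 8 segments, perimeter = 9.0600
Total perimeter = 9.060


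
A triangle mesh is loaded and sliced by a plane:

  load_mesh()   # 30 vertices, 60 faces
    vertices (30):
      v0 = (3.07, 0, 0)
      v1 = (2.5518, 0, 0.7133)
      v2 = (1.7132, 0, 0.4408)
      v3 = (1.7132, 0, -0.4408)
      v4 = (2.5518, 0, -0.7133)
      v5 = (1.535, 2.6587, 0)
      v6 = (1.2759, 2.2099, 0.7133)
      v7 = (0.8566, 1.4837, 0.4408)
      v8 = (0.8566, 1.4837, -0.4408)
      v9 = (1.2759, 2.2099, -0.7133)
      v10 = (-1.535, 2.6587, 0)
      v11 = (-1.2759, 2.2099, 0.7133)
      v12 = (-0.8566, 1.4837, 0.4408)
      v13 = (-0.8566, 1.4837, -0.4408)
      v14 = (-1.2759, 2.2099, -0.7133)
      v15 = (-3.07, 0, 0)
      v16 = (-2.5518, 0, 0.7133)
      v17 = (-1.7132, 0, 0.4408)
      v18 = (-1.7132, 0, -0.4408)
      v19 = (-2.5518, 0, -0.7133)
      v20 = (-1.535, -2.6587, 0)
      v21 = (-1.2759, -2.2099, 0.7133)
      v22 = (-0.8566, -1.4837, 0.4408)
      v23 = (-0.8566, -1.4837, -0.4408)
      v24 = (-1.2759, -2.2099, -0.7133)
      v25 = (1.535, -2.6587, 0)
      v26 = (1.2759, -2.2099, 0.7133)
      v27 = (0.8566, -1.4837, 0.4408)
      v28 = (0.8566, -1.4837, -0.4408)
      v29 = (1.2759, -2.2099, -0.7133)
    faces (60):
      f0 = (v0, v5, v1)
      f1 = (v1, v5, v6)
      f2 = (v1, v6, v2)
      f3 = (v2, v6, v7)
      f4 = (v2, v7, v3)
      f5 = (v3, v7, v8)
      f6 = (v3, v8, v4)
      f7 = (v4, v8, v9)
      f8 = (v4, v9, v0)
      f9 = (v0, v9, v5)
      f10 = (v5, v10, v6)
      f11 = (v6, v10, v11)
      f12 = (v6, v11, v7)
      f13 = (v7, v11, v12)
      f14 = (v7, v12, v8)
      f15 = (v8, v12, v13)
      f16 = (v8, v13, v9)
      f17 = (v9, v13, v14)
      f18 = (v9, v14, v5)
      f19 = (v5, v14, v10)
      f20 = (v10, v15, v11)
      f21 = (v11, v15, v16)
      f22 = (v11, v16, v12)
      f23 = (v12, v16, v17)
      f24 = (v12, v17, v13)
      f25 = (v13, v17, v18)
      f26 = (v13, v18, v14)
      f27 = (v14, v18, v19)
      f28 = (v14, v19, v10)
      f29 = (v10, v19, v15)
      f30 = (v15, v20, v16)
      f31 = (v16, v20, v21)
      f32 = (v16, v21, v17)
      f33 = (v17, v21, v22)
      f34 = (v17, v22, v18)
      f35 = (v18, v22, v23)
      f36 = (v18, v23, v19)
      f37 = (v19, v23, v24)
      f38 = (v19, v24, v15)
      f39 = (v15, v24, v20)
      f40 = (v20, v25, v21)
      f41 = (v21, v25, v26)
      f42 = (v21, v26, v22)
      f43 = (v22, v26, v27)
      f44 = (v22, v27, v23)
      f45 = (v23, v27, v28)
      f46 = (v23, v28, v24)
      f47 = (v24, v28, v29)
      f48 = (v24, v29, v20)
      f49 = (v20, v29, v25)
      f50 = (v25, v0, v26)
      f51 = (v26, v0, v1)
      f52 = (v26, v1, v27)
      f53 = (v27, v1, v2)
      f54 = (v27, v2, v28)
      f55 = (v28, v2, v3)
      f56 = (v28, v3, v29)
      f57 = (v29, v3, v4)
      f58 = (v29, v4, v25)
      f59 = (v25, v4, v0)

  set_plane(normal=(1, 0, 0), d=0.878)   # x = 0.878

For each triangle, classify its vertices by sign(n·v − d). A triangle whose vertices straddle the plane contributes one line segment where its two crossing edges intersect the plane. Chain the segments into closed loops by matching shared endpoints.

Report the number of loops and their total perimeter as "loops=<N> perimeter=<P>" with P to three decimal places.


loops=2 perimeter=8.380

Straddling triangles (24 of 60):
  (v2,v6,v7) [++-] → (0.878, 1.52076, 0.454708)–(0.878, 1.44663, 0.4408)  len=0.0754
  (v2,v7,v3) [+-+] → (0.878, 1.44663, 0.4408)–(0.878, 1.44663, 0.418775)  len=0.0220
  (v3,v7,v8) [+--] → (0.878, 1.44663, 0.418775)–(0.878, 1.44663, -0.4408)  len=0.8596
  (v3,v8,v4) [+-+] → (0.878, 1.44663, -0.4408)–(0.878, 1.46497, -0.44424)  len=0.0187
  (v4,v8,v9) [+-+] → (0.878, 1.46497, -0.44424)–(0.878, 1.52076, -0.454708)  len=0.0568
  (v5,v10,v6) [+-+] → (0.878, 2.6587, 0)–(0.878, 2.27343, 0.612328)  len=0.7234
  (v6,v10,v11) [+--] → (0.878, 2.27343, 0.612328)–(0.878, 2.2099, 0.7133)  len=0.1193
  (v6,v11,v7) [+--] → (0.878, 2.2099, 0.7133)–(0.878, 1.52076, 0.454708)  len=0.7361
  (v8,v13,v9) [--+] → (0.878, 2.0744, -0.662455)–(0.878, 1.52076, -0.454708)  len=0.5913
  (v9,v13,v14) [+--] → (0.878, 2.0744, -0.662455)–(0.878, 2.2099, -0.7133)  len=0.1447
  (v9,v14,v5) [+-+] → (0.878, 2.2099, -0.7133)–(0.878, 2.5538, -0.166722)  len=0.6458
  (v5,v14,v10) [+--] → (0.878, 2.5538, -0.166722)–(0.878, 2.6587, 0)  len=0.1970
  (v20,v25,v21) [-+-] → (0.878, -2.6587, 0)–(0.878, -2.5538, 0.166722)  len=0.1970
  (v21,v25,v26) [-++] → (0.878, -2.5538, 0.166722)–(0.878, -2.2099, 0.7133)  len=0.6458
  (v21,v26,v22) [-+-] → (0.878, -2.2099, 0.7133)–(0.878, -2.0744, 0.662455)  len=0.1447
  (v22,v26,v27) [-+-] → (0.878, -2.0744, 0.662455)–(0.878, -1.52076, 0.454708)  len=0.5913
  (v24,v28,v29) [--+] → (0.878, -1.52076, -0.454708)–(0.878, -2.2099, -0.7133)  len=0.7361
  (v24,v29,v20) [-+-] → (0.878, -2.2099, -0.7133)–(0.878, -2.27343, -0.612328)  len=0.1193
  (v20,v29,v25) [-++] → (0.878, -2.27343, -0.612328)–(0.878, -2.6587, 0)  len=0.7234
  (v26,v1,v27) [++-] → (0.878, -1.46497, 0.44424)–(0.878, -1.52076, 0.454708)  len=0.0568
  (v27,v1,v2) [-++] → (0.878, -1.46497, 0.44424)–(0.878, -1.44663, 0.4408)  len=0.0187
  (v27,v2,v28) [-+-] → (0.878, -1.44663, 0.4408)–(0.878, -1.44663, -0.418775)  len=0.8596
  (v28,v2,v3) [-++] → (0.878, -1.44663, -0.418775)–(0.878, -1.44663, -0.4408)  len=0.0220
  (v28,v3,v29) [-++] → (0.878, -1.44663, -0.4408)–(0.878, -1.52076, -0.454708)  len=0.0754

Chained into 2 loop(s):
  loop 1: 12 segments, perimeter = 4.1900
  loop 2: 12 segments, perimeter = 4.1900
Total perimeter = 8.380
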